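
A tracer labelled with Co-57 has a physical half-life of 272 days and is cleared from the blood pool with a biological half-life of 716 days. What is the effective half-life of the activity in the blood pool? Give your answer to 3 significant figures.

1/t_eff = 1/t_phys + 1/t_biol = 1/272 + 1/716 = 0.0050731 per day.
t_eff = 272 × 716 / (272 + 716) ≈ 197.12 days.

197 days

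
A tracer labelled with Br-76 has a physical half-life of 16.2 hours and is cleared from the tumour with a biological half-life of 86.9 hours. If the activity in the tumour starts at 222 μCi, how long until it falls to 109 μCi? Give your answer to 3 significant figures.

1/t_eff = 1/t_phys + 1/t_biol = 1/16.2 + 1/86.9 = 0.073236 per hour.
t_eff = 16.2 × 86.9 / (16.2 + 86.9) ≈ 13.655 hours.
n = log₂(222/109) ≈ 1.0262; t = 1.0262 × 13.655 ≈ 14.013 hours.

14.0 hours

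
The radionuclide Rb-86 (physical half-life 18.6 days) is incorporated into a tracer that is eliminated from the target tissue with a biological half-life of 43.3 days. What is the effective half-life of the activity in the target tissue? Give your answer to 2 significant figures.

1/t_eff = 1/t_phys + 1/t_biol = 1/18.6 + 1/43.3 = 0.076858 per day.
t_eff = 18.6 × 43.3 / (18.6 + 43.3) ≈ 13.011 days.

13 days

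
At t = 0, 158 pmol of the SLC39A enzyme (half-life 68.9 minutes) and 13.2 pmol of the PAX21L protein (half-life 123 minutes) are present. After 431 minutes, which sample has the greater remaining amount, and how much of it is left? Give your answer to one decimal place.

SLC39A enzyme, 2.1 pmol

SLC39A enzyme: 158 × (1/2)^6.2554 ≈ 2.0681 pmol.
PAX21L protein: 13.2 × (1/2)^3.5041 ≈ 1.1634 pmol.
SLC39A enzyme has more remaining, at ≈ 2.0681 pmol.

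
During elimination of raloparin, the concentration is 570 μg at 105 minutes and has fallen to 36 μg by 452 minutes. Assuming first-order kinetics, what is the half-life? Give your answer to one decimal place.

87.1 minutes

Over Δt = 452 − 105 = 347 minutes, the level fell by a factor of 570/36 ≈ 15.833.
n = log₂(15.833) ≈ 3.9849 half-lives, so t½ = 347/3.9849 ≈ 87.079 minutes.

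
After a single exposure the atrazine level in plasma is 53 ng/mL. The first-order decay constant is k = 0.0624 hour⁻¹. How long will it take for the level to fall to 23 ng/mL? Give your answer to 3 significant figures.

13.4 hours

t½ = ln 2 / k = 0.69315 / 0.0624 ≈ 11.108 hours.
Fraction remaining = 23/53 ≈ 0.43396.
n = log₂(53/23) = ln(2.3043)/ln 2 ≈ 1.2044 half-lives.
t = n × t½ = 1.2044 × 11.108 ≈ 13.378 hours.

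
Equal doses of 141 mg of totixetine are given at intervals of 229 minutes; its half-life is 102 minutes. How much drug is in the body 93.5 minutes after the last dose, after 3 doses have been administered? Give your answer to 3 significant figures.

The 3 doses were given 551.5, 322.5, 93.5 minutes ago.
Total = 141·(1/2)^(551.5/102) + 141·(1/2)^(322.5/102) + 141·(1/2)^(93.5/102)
      = 3.3235 + 15.756 + 74.692 ≈ 93.771 mg.

93.8 mg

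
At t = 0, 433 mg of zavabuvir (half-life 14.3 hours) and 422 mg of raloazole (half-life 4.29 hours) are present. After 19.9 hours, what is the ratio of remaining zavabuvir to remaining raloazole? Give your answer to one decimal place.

9.7

zavabuvir: 433 × (1/2)^(19.9/14.3) = 433 × (1/2)^1.3916 ≈ 165.03 mg.
raloazole: 422 × (1/2)^(19.9/4.29) = 422 × (1/2)^4.6387 ≈ 16.94 mg.
Ratio ≈ 165.03 / 16.94 ≈ 9.7419.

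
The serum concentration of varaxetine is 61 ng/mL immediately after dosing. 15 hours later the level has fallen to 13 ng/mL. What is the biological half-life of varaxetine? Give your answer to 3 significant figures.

6.73 hours

A/A₀ = 13/61 ≈ 0.21311.
n = log₂(4.6923) ≈ 2.2303 half-lives elapsed in 15 hours.
t½ = 15/2.2303 ≈ 6.7256 hours.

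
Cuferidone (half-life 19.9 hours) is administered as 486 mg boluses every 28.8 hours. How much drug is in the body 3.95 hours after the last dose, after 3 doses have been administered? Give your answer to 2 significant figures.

The 3 doses were given 61.55, 32.75, 3.95 hours ago.
Total = 486·(1/2)^(61.55/19.9) + 486·(1/2)^(32.75/19.9) + 486·(1/2)^(3.95/19.9)
      = 56.959 + 155.32 + 423.53 ≈ 635.81 mg.

640 mg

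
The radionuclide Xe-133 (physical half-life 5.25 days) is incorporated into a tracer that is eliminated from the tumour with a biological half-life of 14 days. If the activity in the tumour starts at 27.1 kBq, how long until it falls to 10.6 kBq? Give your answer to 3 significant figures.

1/t_eff = 1/t_phys + 1/t_biol = 1/5.25 + 1/14 = 0.2619 per day.
t_eff = 5.25 × 14 / (5.25 + 14) ≈ 3.8182 days.
n = log₂(27.1/10.6) ≈ 1.3542; t = 1.3542 × 3.8182 ≈ 5.1707 days.

5.17 days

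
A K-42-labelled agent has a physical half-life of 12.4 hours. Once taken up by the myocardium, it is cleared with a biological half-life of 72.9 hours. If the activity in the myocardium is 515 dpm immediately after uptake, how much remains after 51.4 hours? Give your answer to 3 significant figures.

1/t_eff = 1/t_phys + 1/t_biol = 1/12.4 + 1/72.9 = 0.094363 per hour.
t_eff = 12.4 × 72.9 / (12.4 + 72.9) ≈ 10.597 hours.
Remaining = 515 × (1/2)^(51.4/10.597) = 515 × (1/2)^4.8502 ≈ 17.854 dpm.

17.9 dpm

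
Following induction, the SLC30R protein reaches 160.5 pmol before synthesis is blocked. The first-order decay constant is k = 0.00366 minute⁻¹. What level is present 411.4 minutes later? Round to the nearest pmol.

t½ = ln 2 / k = 0.69315 / 0.00366 ≈ 189.38 minutes.
Number of half-lives: n = 411.4/189.38 ≈ 2.1723.
Remaining = 160.5 × (1/2)^2.1723 = 160.5 × 0.22186 ≈ 35.608 pmol.

36 pmol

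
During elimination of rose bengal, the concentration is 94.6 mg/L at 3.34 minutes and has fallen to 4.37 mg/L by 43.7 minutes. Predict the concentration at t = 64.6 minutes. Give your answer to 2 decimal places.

Over Δt = 43.7 − 3.34 = 40.36 minutes, the level fell by a factor of 94.6/4.37 ≈ 21.648.
n = log₂(21.648) ≈ 4.4361 half-lives, so t½ = 40.36/4.4361 ≈ 9.098 minutes.
From t = 43.7 to t = 64.6: 4.37 × (1/2)^((64.6−43.7)/9.098) ≈ 0.88911 mg/L.

0.89 mg/L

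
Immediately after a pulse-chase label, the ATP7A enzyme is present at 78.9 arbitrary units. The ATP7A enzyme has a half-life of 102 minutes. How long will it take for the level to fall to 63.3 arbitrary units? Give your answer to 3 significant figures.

Fraction remaining = 63.3/78.9 ≈ 0.80228.
n = log₂(78.9/63.3) = ln(1.2464)/ln 2 ≈ 0.31782 half-lives.
t = n × t½ = 0.31782 × 102 ≈ 32.418 minutes.

32.4 minutes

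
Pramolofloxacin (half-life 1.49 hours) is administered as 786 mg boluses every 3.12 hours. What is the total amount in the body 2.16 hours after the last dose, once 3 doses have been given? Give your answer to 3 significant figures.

The 3 doses were given 8.4, 5.28, 2.16 hours ago.
Total = 786·(1/2)^(8.4/1.49) + 786·(1/2)^(5.28/1.49) + 786·(1/2)^(2.16/1.49)
      = 15.788 + 67.404 + 287.76 ≈ 370.95 mg.

371 mg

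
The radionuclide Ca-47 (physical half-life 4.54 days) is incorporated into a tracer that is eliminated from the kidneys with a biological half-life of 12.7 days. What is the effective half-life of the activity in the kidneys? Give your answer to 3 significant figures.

1/t_eff = 1/t_phys + 1/t_biol = 1/4.54 + 1/12.7 = 0.299 per day.
t_eff = 4.54 × 12.7 / (4.54 + 12.7) ≈ 3.3444 days.

3.34 days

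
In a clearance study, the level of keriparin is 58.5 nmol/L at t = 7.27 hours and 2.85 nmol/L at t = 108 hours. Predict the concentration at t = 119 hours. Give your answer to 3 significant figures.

2.05 nmol/L

Over Δt = 108 − 7.27 = 100.73 hours, the level fell by a factor of 58.5/2.85 ≈ 20.526.
n = log₂(20.526) ≈ 4.3594 half-lives, so t½ = 100.73/4.3594 ≈ 23.106 hours.
From t = 108 to t = 119: 2.85 × (1/2)^((119−108)/23.106) ≈ 2.049 nmol/L.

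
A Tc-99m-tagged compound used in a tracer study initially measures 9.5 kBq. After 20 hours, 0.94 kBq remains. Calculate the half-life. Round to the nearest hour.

6 hours

A/A₀ = 0.94/9.5 ≈ 0.098947.
n = log₂(10.106) ≈ 3.3372 half-lives elapsed in 20 hours.
t½ = 20/3.3372 ≈ 5.9931 hours.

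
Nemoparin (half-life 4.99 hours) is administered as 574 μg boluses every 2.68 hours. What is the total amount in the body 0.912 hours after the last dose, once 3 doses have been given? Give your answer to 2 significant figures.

1100 μg

The 3 doses were given 6.272, 3.592, 0.912 hours ago.
Total = 574·(1/2)^(6.272/4.99) + 574·(1/2)^(3.592/4.99) + 574·(1/2)^(0.912/4.99)
      = 240.18 + 348.51 + 505.7 ≈ 1094.4 μg.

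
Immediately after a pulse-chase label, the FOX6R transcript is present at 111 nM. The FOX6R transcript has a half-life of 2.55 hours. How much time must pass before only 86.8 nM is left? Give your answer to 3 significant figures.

Fraction remaining = 86.8/111 ≈ 0.78198.
n = log₂(111/86.8) = ln(1.2788)/ln 2 ≈ 0.35479 half-lives.
t = n × t½ = 0.35479 × 2.55 ≈ 0.90472 hours.

0.905 hours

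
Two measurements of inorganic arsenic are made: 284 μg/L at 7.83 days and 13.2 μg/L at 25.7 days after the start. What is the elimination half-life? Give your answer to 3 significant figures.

Over Δt = 25.7 − 7.83 = 17.87 days, the level fell by a factor of 284/13.2 ≈ 21.515.
n = log₂(21.515) ≈ 4.4273 half-lives, so t½ = 17.87/4.4273 ≈ 4.0363 days.

4.04 days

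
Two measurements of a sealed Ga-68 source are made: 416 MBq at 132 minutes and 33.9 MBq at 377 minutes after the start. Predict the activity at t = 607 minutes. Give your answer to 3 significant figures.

3.22 MBq

Over Δt = 377 − 132 = 245 minutes, the level fell by a factor of 416/33.9 ≈ 12.271.
n = log₂(12.271) ≈ 3.6172 half-lives, so t½ = 245/3.6172 ≈ 67.731 minutes.
From t = 377 to t = 607: 33.9 × (1/2)^((607−377)/67.731) ≈ 3.2209 MBq.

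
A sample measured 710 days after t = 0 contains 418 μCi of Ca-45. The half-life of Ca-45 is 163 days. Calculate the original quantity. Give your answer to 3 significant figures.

Number of half-lives elapsed: n = 710/163 ≈ 4.3558.
A₀ = A × 2^n = 418 × 2^4.3558 = 418 × 20.476 ≈ 8558.8 μCi.

8560 μCi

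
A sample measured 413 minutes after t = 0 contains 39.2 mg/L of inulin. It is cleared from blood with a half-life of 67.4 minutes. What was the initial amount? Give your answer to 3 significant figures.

Number of half-lives elapsed: n = 413/67.4 ≈ 6.1276.
A₀ = A × 2^n = 39.2 × 2^6.1276 = 39.2 × 69.918 ≈ 2740.8 mg/L.

2740 mg/L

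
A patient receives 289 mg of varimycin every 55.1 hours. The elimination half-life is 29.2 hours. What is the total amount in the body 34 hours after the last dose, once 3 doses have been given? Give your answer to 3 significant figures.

The 3 doses were given 144.2, 89.1, 34 hours ago.
Total = 289·(1/2)^(144.2/29.2) + 289·(1/2)^(89.1/29.2) + 289·(1/2)^(34/29.2)
      = 9.4255 + 34.861 + 128.94 ≈ 173.23 mg.

173 mg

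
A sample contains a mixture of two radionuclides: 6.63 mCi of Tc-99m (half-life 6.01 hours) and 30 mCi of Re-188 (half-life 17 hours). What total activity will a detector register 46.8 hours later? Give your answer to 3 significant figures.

4.48 mCi

Tc-99m: 6.63 × (1/2)^(46.8/6.01) = 6.63 × (1/2)^7.787 ≈ 0.030018 mCi.
Re-188: 30 × (1/2)^(46.8/17) = 30 × (1/2)^2.7529 ≈ 4.4504 mCi.
Total = 0.030018 + 4.4504 ≈ 4.4805 mCi.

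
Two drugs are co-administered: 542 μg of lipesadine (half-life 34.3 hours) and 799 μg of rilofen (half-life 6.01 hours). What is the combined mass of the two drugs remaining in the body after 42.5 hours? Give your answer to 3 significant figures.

lipesadine: 542 × (1/2)^(42.5/34.3) = 542 × (1/2)^1.2391 ≈ 229.62 μg.
rilofen: 799 × (1/2)^(42.5/6.01) = 799 × (1/2)^7.0715 ≈ 5.9402 μg.
Total = 229.62 + 5.9402 ≈ 235.56 μg.

236 μg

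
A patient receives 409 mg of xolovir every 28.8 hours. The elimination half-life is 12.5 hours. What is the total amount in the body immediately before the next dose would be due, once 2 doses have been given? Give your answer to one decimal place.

99.6 mg

The 2 doses were given 57.6, 28.8 hours ago.
Total = 409·(1/2)^(57.6/12.5) + 409·(1/2)^(28.8/12.5)
      = 16.772 + 82.823 ≈ 99.595 mg.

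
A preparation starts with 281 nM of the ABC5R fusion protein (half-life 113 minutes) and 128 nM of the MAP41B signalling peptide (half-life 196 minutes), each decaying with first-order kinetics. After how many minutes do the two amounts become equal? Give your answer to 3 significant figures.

303 minutes

Set 281·(1/2)^(t/113) = 128·(1/2)^(t/196).
Taking log₂: log₂(281/128) = t·(1/113 − 1/196).
log₂(2.1953) = 1.1344; 1/113 − 1/196 = 0.0037475.
t = 1.1344 / 0.0037475 ≈ 302.71 minutes.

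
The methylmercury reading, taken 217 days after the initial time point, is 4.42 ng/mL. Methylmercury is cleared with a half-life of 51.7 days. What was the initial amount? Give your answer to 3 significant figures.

Number of half-lives elapsed: n = 217/51.7 ≈ 4.1973.
A₀ = A × 2^n = 4.42 × 2^4.1973 = 4.42 × 18.345 ≈ 81.084 ng/mL.

81.1 ng/mL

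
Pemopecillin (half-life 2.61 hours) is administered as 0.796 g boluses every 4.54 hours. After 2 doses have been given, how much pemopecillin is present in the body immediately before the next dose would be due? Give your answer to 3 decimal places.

0.310 g

The 2 doses were given 9.08, 4.54 hours ago.
Total = 0.796·(1/2)^(9.08/2.61) + 0.796·(1/2)^(4.54/2.61)
      = 0.071392 + 0.23839 ≈ 0.30978 g.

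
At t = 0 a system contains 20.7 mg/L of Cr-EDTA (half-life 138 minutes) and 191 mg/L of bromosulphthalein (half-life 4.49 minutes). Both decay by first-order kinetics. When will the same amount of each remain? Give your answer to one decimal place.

14.9 minutes

Set 20.7·(1/2)^(t/138) = 191·(1/2)^(t/4.49).
Taking log₂: log₂(20.7/191) = t·(1/138 − 1/4.49).
log₂(0.10838) = -3.2059; 1/138 − 1/4.49 = -0.21547.
t = -3.2059 / -0.21547 ≈ 14.878 minutes.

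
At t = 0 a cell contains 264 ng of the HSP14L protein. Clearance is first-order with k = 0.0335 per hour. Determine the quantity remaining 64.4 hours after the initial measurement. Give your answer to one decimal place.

30.5 ng

t½ = ln 2 / k = 0.69315 / 0.0335 ≈ 20.691 hours.
Number of half-lives: n = 64.4/20.691 ≈ 3.1125.
Remaining = 264 × (1/2)^3.1125 = 264 × 0.11563 ≈ 30.525 ng.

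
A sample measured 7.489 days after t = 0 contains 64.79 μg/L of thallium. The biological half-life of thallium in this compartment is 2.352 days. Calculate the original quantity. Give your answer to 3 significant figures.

589 μg/L

Number of half-lives elapsed: n = 7.489/2.352 ≈ 3.1841.
A₀ = A × 2^n = 64.79 × 2^3.1841 = 64.79 × 9.0889 ≈ 588.87 μg/L.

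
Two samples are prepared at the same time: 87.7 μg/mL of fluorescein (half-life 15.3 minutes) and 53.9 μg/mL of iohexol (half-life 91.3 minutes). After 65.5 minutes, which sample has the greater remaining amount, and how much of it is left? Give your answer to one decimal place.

fluorescein: 87.7 × (1/2)^4.281 ≈ 4.511 μg/mL.
iohexol: 53.9 × (1/2)^0.71742 ≈ 32.781 μg/mL.
Iohexol has more remaining, at ≈ 32.781 μg/mL.

iohexol, 32.8 μg/mL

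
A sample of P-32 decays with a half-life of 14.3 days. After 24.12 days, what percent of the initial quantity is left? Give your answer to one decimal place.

31.1%

n = 24.12/14.3 ≈ 1.6867 half-lives.
Fraction remaining = (1/2)^1.6867 ≈ 0.31063, i.e. 31.063%.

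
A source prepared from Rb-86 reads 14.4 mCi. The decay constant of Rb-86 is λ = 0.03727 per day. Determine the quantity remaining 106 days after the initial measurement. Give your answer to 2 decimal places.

t½ = ln 2 / λ = 0.69315 / 0.03727 ≈ 18.598 days.
Number of half-lives: n = 106/18.598 ≈ 5.6995.
Remaining = 14.4 × (1/2)^5.6995 = 14.4 × 0.019243 ≈ 0.2771 mCi.

0.28 mCi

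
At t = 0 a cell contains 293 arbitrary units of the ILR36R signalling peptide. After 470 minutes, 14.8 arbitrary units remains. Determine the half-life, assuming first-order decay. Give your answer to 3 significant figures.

A/A₀ = 14.8/293 ≈ 0.050512.
n = log₂(19.797) ≈ 4.3072 half-lives elapsed in 470 minutes.
t½ = 470/4.3072 ≈ 109.12 minutes.

109 minutes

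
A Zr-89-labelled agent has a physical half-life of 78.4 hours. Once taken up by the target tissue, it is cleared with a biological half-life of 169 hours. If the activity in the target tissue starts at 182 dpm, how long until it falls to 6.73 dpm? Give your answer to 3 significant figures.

255 hours

1/t_eff = 1/t_phys + 1/t_biol = 1/78.4 + 1/169 = 0.018672 per hour.
t_eff = 78.4 × 169 / (78.4 + 169) ≈ 53.555 hours.
n = log₂(182/6.73) ≈ 4.7572; t = 4.7572 × 53.555 ≈ 254.77 hours.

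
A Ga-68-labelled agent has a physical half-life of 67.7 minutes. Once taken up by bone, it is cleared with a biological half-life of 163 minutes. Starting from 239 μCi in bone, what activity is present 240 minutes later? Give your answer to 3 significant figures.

1/t_eff = 1/t_phys + 1/t_biol = 1/67.7 + 1/163 = 0.020906 per minute.
t_eff = 67.7 × 163 / (67.7 + 163) ≈ 47.833 minutes.
Remaining = 239 × (1/2)^(240/47.833) = 239 × (1/2)^5.0174 ≈ 7.379 μCi.

7.38 μCi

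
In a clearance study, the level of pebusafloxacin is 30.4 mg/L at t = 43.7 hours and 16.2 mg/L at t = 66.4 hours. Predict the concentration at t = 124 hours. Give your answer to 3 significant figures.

3.28 mg/L

Over Δt = 66.4 − 43.7 = 22.7 hours, the level fell by a factor of 30.4/16.2 ≈ 1.8765.
n = log₂(1.8765) ≈ 0.90808 half-lives, so t½ = 22.7/0.90808 ≈ 24.998 hours.
From t = 66.4 to t = 124: 16.2 × (1/2)^((124−66.4)/24.998) ≈ 3.2801 mg/L.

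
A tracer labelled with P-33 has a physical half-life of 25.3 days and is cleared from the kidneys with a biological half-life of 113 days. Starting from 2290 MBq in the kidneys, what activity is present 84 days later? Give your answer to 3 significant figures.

137 MBq

1/t_eff = 1/t_phys + 1/t_biol = 1/25.3 + 1/113 = 0.048375 per day.
t_eff = 25.3 × 113 / (25.3 + 113) ≈ 20.672 days.
Remaining = 2290 × (1/2)^(84/20.672) = 2290 × (1/2)^4.0635 ≈ 136.96 MBq.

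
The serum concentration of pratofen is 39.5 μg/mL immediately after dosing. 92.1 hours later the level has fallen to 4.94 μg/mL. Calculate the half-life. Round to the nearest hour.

31 hours

A/A₀ = 4.94/39.5 ≈ 0.12506.
n = log₂(7.996) ≈ 2.9993 half-lives elapsed in 92.1 hours.
t½ = 92.1/2.9993 ≈ 30.707 hours.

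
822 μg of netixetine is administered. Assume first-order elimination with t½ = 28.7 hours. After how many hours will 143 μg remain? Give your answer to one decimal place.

Fraction remaining = 143/822 ≈ 0.17397.
n = log₂(822/143) = ln(5.7483)/ln 2 ≈ 2.5231 half-lives.
t = n × t½ = 2.5231 × 28.7 ≈ 72.414 hours.

72.4 hours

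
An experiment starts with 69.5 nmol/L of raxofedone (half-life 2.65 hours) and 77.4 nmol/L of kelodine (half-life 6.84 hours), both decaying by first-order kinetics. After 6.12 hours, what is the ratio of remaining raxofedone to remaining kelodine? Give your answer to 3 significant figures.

0.337

raxofedone: 69.5 × (1/2)^(6.12/2.65) = 69.5 × (1/2)^2.3094 ≈ 14.021 nmol/L.
kelodine: 77.4 × (1/2)^(6.12/6.84) = 77.4 × (1/2)^0.89474 ≈ 41.629 nmol/L.
Ratio ≈ 14.021 / 41.629 ≈ 0.3368.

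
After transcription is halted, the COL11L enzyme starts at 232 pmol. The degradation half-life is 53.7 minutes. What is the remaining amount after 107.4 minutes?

Elapsed time is 2 half-lives (107.4/53.7).
Each half-life halves the amount: 232 × (1/2)^2 = 232/4 = 58 pmol.

58 pmol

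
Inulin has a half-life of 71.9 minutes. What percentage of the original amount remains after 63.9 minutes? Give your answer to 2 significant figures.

54%

n = 63.9/71.9 ≈ 0.88873 half-lives.
Fraction remaining = (1/2)^0.88873 ≈ 0.54009, i.e. 54.009%.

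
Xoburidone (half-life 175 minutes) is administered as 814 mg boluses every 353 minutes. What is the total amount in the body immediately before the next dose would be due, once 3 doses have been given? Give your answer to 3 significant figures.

263 mg

The 3 doses were given 1059, 706, 353 minutes ago.
Total = 814·(1/2)^(1059/175) + 814·(1/2)^(706/175) + 814·(1/2)^(353/175)
      = 12.273 + 49.68 + 201.1 ≈ 263.05 mg.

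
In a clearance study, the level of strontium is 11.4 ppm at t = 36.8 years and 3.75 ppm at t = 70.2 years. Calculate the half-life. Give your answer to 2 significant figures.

21 years

Over Δt = 70.2 − 36.8 = 33.4 years, the level fell by a factor of 11.4/3.75 ≈ 3.04.
n = log₂(3.04) ≈ 1.6041 half-lives, so t½ = 33.4/1.6041 ≈ 20.822 years.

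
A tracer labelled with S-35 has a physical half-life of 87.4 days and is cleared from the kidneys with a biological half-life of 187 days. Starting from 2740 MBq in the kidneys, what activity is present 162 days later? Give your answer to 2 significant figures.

420 MBq

1/t_eff = 1/t_phys + 1/t_biol = 1/87.4 + 1/187 = 0.016789 per day.
t_eff = 87.4 × 187 / (87.4 + 187) ≈ 59.562 days.
Remaining = 2740 × (1/2)^(162/59.562) = 2740 × (1/2)^2.7199 ≈ 415.9 MBq.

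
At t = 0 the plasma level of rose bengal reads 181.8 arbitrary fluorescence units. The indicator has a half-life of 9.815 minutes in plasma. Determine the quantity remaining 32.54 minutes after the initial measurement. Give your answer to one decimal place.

18.3 arbitrary fluorescence units

Number of half-lives: n = 32.54/9.815 ≈ 3.3153.
Remaining = 181.8 × (1/2)^3.3153 = 181.8 × 0.10046 ≈ 18.263 arbitrary fluorescence units.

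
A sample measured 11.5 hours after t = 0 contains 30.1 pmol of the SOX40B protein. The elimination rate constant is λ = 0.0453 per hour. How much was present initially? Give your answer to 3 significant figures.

50.7 pmol

t½ = ln 2 / λ = 0.69315 / 0.0453 ≈ 15.301 hours.
Number of half-lives elapsed: n = 11.5/15.301 ≈ 0.75157.
A₀ = A × 2^n = 30.1 × 2^0.75157 = 30.1 × 1.6836 ≈ 50.677 pmol.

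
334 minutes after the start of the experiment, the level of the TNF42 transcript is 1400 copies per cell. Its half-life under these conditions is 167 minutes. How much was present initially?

5600 copies per cell

Number of half-lives elapsed: n = 334/167 ≈ 2.
A₀ = A × 2^n = 1400 × 2^2 = 1400 × 4 ≈ 5600 copies per cell.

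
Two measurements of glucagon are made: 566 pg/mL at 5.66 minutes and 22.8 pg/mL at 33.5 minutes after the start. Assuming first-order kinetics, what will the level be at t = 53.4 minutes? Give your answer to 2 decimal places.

Over Δt = 33.5 − 5.66 = 27.84 minutes, the level fell by a factor of 566/22.8 ≈ 24.825.
n = log₂(24.825) ≈ 4.6337 half-lives, so t½ = 27.84/4.6337 ≈ 6.0082 minutes.
From t = 33.5 to t = 53.4: 22.8 × (1/2)^((53.4−33.5)/6.0082) ≈ 2.2955 pg/mL.

2.30 pg/mL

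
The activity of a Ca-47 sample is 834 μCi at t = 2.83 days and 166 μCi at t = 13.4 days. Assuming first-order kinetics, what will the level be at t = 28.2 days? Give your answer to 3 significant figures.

Over Δt = 13.4 − 2.83 = 10.57 days, the level fell by a factor of 834/166 ≈ 5.0241.
n = log₂(5.0241) ≈ 2.3289 half-lives, so t½ = 10.57/2.3289 ≈ 4.5387 days.
From t = 13.4 to t = 28.2: 166 × (1/2)^((28.2−13.4)/4.5387) ≈ 17.318 μCi.

17.3 μCi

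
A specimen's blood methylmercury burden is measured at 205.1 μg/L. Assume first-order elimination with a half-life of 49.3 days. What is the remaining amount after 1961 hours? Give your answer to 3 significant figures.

65.0 μg/L

Convert the elapsed time: 1961 hours = 81.7083 days.
Number of half-lives: n = 81.7083/49.3 ≈ 1.6574.
Remaining = 205.1 × (1/2)^1.6574 = 205.1 × 0.31702 ≈ 65.02 μg/L.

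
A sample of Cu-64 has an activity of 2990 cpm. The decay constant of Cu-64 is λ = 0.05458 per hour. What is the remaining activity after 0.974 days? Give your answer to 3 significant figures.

t½ = ln 2 / λ = 0.69315 / 0.05458 ≈ 12.7 hours.
Convert the elapsed time: 0.974 days = 23.376 hours.
Number of half-lives: n = 23.376/12.7 ≈ 1.8407.
Remaining = 2990 × (1/2)^1.8407 = 2990 × 0.27919 ≈ 834.78 cpm.

835 cpm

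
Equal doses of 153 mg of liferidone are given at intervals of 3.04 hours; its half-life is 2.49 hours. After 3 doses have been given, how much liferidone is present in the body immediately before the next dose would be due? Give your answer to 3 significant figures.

106 mg

The 3 doses were given 9.12, 6.08, 3.04 hours ago.
Total = 153·(1/2)^(9.12/2.49) + 153·(1/2)^(6.08/2.49) + 153·(1/2)^(3.04/2.49)
      = 12.082 + 28.161 + 65.64 ≈ 105.88 mg.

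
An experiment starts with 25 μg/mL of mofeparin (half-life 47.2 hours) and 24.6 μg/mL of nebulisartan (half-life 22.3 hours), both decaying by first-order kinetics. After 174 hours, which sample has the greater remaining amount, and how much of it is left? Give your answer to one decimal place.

mofeparin: 25 × (1/2)^3.6864 ≈ 1.9418 μg/mL.
nebulisartan: 24.6 × (1/2)^7.8027 ≈ 0.11018 μg/mL.
Mofeparin has more remaining, at ≈ 1.9418 μg/mL.

mofeparin, 1.9 μg/mL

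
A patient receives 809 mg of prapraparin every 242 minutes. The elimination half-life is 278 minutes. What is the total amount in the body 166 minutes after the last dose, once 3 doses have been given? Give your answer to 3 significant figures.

987 mg

The 3 doses were given 650, 408, 166 minutes ago.
Total = 809·(1/2)^(650/278) + 809·(1/2)^(408/278) + 809·(1/2)^(166/278)
      = 159.99 + 292.52 + 534.81 ≈ 987.32 mg.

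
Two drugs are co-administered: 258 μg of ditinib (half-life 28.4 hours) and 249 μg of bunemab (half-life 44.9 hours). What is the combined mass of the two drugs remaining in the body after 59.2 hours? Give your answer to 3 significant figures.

161 μg

ditinib: 258 × (1/2)^(59.2/28.4) = 258 × (1/2)^2.0845 ≈ 60.83 μg.
bunemab: 249 × (1/2)^(59.2/44.9) = 249 × (1/2)^1.3185 ≈ 99.838 μg.
Total = 60.83 + 99.838 ≈ 160.67 μg.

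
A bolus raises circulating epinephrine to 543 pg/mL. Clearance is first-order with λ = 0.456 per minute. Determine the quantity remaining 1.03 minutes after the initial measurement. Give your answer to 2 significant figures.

340 pg/mL

t½ = ln 2 / λ = 0.69315 / 0.456 ≈ 1.5201 minutes.
Number of half-lives: n = 1.03/1.5201 ≈ 0.67761.
Remaining = 543 × (1/2)^0.67761 = 543 × 0.6252 ≈ 339.48 pg/mL.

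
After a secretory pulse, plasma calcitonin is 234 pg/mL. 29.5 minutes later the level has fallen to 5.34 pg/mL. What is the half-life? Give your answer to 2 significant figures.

5.4 minutes

A/A₀ = 5.34/234 ≈ 0.022821.
n = log₂(43.82) ≈ 5.4535 half-lives elapsed in 29.5 minutes.
t½ = 29.5/5.4535 ≈ 5.4093 minutes.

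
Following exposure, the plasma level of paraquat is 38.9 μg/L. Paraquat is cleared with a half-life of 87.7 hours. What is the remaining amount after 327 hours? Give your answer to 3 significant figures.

Number of half-lives: n = 327/87.7 ≈ 3.7286.
Remaining = 38.9 × (1/2)^3.7286 = 38.9 × 0.075435 ≈ 2.9344 μg/L.

2.93 μg/L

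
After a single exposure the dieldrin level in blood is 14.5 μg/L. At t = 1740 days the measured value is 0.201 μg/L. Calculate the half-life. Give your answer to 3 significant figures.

A/A₀ = 0.201/14.5 ≈ 0.013862.
n = log₂(72.139) ≈ 6.1727 half-lives elapsed in 1740 days.
t½ = 1740/6.1727 ≈ 281.89 days.

282 days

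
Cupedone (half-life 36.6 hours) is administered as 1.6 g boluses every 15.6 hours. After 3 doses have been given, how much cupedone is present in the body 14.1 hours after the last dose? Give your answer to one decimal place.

2.8 g

The 3 doses were given 45.3, 29.7, 14.1 hours ago.
Total = 1.6·(1/2)^(45.3/36.6) + 1.6·(1/2)^(29.7/36.6) + 1.6·(1/2)^(14.1/36.6)
      = 0.67847 + 0.91168 + 1.225 ≈ 2.8152 g.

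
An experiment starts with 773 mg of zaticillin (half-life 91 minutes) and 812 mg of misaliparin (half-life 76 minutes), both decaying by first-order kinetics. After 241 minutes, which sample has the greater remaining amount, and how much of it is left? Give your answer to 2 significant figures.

zaticillin, 120 mg

zaticillin: 773 × (1/2)^2.6484 ≈ 123.3 mg.
misaliparin: 812 × (1/2)^3.1711 ≈ 90.152 mg.
Zaticillin has more remaining, at ≈ 123.3 mg.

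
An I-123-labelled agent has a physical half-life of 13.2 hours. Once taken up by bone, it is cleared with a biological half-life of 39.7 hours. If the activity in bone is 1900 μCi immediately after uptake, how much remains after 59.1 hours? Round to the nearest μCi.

1/t_eff = 1/t_phys + 1/t_biol = 1/13.2 + 1/39.7 = 0.10095 per hour.
t_eff = 13.2 × 39.7 / (13.2 + 39.7) ≈ 9.9062 hours.
Remaining = 1900 × (1/2)^(59.1/9.9062) = 1900 × (1/2)^5.9659 ≈ 30.397 μCi.

30 μCi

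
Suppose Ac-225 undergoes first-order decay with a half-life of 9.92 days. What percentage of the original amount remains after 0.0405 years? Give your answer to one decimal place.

35.6%

0.0405 years = 14.7825 days.
n = 14.7825/9.92 ≈ 1.4902 half-lives.
Fraction remaining = (1/2)^1.4902 ≈ 0.35597, i.e. 35.597%.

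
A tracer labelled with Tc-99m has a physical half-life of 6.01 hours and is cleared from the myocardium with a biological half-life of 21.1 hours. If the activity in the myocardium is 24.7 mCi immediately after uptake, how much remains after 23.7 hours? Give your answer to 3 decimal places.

1/t_eff = 1/t_phys + 1/t_biol = 1/6.01 + 1/21.1 = 0.21378 per hour.
t_eff = 6.01 × 21.1 / (6.01 + 21.1) ≈ 4.6776 hours.
Remaining = 24.7 × (1/2)^(23.7/4.6776) = 24.7 × (1/2)^5.0667 ≈ 0.73703 mCi.

0.737 mCi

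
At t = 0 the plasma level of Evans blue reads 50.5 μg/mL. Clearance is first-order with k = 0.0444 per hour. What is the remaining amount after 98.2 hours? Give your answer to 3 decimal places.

0.645 μg/mL

t½ = ln 2 / k = 0.69315 / 0.0444 ≈ 15.611 hours.
Number of half-lives: n = 98.2/15.611 ≈ 6.2903.
Remaining = 50.5 × (1/2)^6.2903 = 50.5 × 0.012777 ≈ 0.64526 μg/mL.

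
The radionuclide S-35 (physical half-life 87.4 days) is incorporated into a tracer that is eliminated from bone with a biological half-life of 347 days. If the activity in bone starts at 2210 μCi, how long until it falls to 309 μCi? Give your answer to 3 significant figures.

198 days

1/t_eff = 1/t_phys + 1/t_biol = 1/87.4 + 1/347 = 0.014323 per day.
t_eff = 87.4 × 347 / (87.4 + 347) ≈ 69.815 days.
n = log₂(2210/309) ≈ 2.8384; t = 2.8384 × 69.815 ≈ 198.16 days.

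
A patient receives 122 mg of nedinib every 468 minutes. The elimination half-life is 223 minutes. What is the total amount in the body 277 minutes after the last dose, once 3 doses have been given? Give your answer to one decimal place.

66.4 mg

The 3 doses were given 1213, 745, 277 minutes ago.
Total = 122·(1/2)^(1213/223) + 122·(1/2)^(745/223) + 122·(1/2)^(277/223)
      = 2.8114 + 12.041 + 51.574 ≈ 66.427 mg.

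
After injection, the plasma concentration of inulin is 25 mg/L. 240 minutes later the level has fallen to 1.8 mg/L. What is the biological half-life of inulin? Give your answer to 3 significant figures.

A/A₀ = 1.8/25 ≈ 0.072.
n = log₂(13.889) ≈ 3.7959 half-lives elapsed in 240 minutes.
t½ = 240/3.7959 ≈ 63.227 minutes.

63.2 minutes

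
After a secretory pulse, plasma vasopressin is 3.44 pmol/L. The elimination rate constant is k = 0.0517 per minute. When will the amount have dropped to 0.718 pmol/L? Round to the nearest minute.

30 minutes

t½ = ln 2 / k = 0.69315 / 0.0517 ≈ 13.407 minutes.
Fraction remaining = 0.718/3.44 ≈ 0.20872.
n = log₂(3.44/0.718) = ln(4.7911)/ln 2 ≈ 2.2604 half-lives.
t = n × t½ = 2.2604 × 13.407 ≈ 30.305 minutes.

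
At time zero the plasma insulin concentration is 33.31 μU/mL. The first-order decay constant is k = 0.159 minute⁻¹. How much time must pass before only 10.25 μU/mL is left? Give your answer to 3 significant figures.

7.41 minutes

t½ = ln 2 / k = 0.69315 / 0.159 ≈ 4.3594 minutes.
Fraction remaining = 10.25/33.31 ≈ 0.30772.
n = log₂(33.31/10.25) = ln(3.2498)/ln 2 ≈ 1.7003 half-lives.
t = n × t½ = 1.7003 × 4.3594 ≈ 7.4125 minutes.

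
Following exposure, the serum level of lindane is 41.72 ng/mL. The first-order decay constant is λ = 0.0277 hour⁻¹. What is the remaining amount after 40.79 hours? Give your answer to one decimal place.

t½ = ln 2 / λ = 0.69315 / 0.0277 ≈ 25.023 hours.
Number of half-lives: n = 40.79/25.023 ≈ 1.6301.
Remaining = 41.72 × (1/2)^1.6301 = 41.72 × 0.32307 ≈ 13.479 ng/mL.

13.5 ng/mL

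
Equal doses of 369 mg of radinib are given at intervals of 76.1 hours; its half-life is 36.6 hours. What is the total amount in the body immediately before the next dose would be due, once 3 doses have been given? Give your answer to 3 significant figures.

113 mg

The 3 doses were given 228.3, 152.2, 76.1 hours ago.
Total = 369·(1/2)^(228.3/36.6) + 369·(1/2)^(152.2/36.6) + 369·(1/2)^(76.1/36.6)
      = 4.8898 + 20.663 + 87.32 ≈ 112.87 mg.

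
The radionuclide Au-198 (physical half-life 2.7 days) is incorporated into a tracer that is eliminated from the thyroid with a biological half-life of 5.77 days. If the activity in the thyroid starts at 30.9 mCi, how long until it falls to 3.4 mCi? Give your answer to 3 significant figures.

1/t_eff = 1/t_phys + 1/t_biol = 1/2.7 + 1/5.77 = 0.54368 per day.
t_eff = 2.7 × 5.77 / (2.7 + 5.77) ≈ 1.8393 days.
n = log₂(30.9/3.4) ≈ 3.184; t = 3.184 × 1.8393 ≈ 5.8564 days.

5.86 days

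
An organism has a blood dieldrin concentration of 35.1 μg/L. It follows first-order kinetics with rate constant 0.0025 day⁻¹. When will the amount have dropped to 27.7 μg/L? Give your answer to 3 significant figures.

t½ = ln 2 / λ = 0.69315 / 0.0025 ≈ 277.26 days.
Fraction remaining = 27.7/35.1 ≈ 0.78917.
n = log₂(35.1/27.7) = ln(1.2671)/ln 2 ≈ 0.34159 half-lives.
t = n × t½ = 0.34159 × 277.26 ≈ 94.707 days.

94.7 days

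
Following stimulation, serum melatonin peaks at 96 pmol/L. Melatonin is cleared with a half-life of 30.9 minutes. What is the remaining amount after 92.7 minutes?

Elapsed time is 3 half-lives (92.7/30.9).
Each half-life halves the amount: 96 × (1/2)^3 = 96/8 = 12 pmol/L.

12 pmol/L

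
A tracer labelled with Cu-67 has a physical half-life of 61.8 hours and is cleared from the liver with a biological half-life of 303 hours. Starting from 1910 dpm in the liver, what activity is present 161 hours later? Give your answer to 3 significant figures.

1/t_eff = 1/t_phys + 1/t_biol = 1/61.8 + 1/303 = 0.019482 per hour.
t_eff = 61.8 × 303 / (61.8 + 303) ≈ 51.331 hours.
Remaining = 1910 × (1/2)^(161/51.331) = 1910 × (1/2)^3.1365 ≈ 217.19 dpm.

217 dpm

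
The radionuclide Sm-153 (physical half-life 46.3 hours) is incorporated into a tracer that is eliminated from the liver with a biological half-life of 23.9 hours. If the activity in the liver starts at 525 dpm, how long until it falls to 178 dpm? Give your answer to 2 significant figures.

1/t_eff = 1/t_phys + 1/t_biol = 1/46.3 + 1/23.9 = 0.063439 per hour.
t_eff = 46.3 × 23.9 / (46.3 + 23.9) ≈ 15.763 hours.
n = log₂(525/178) ≈ 1.5604; t = 1.5604 × 15.763 ≈ 24.597 hours.

25 hours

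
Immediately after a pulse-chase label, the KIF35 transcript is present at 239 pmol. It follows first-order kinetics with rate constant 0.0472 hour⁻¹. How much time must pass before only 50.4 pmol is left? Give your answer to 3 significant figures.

33.0 hours

t½ = ln 2 / k = 0.69315 / 0.0472 ≈ 14.685 hours.
Fraction remaining = 50.4/239 ≈ 0.21088.
n = log₂(239/50.4) = ln(4.7421)/ln 2 ≈ 2.2455 half-lives.
t = n × t½ = 2.2455 × 14.685 ≈ 32.976 hours.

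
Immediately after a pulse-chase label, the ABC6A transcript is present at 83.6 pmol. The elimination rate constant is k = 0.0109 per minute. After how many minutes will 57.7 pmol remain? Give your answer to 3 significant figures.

34.0 minutes

t½ = ln 2 / k = 0.69315 / 0.0109 ≈ 63.591 minutes.
Fraction remaining = 57.7/83.6 ≈ 0.69019.
n = log₂(83.6/57.7) = ln(1.4489)/ln 2 ≈ 0.53493 half-lives.
t = n × t½ = 0.53493 × 63.591 ≈ 34.017 minutes.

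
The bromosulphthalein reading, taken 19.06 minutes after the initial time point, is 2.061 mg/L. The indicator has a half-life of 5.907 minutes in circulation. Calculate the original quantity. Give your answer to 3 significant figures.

Number of half-lives elapsed: n = 19.06/5.907 ≈ 3.2267.
A₀ = A × 2^n = 2.061 × 2^3.2267 = 2.061 × 9.3611 ≈ 19.293 mg/L.

19.3 mg/L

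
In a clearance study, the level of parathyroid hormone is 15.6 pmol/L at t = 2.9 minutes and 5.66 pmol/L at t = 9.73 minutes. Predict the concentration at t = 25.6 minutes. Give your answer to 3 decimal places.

0.537 pmol/L

Over Δt = 9.73 − 2.9 = 6.83 minutes, the level fell by a factor of 15.6/5.66 ≈ 2.7562.
n = log₂(2.7562) ≈ 1.4627 half-lives, so t½ = 6.83/1.4627 ≈ 4.6695 minutes.
From t = 9.73 to t = 25.6: 5.66 × (1/2)^((25.6−9.73)/4.6695) ≈ 0.5367 pmol/L.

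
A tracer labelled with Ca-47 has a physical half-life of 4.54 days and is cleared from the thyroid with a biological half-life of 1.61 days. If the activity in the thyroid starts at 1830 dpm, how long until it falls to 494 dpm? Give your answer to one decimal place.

2.2 days

1/t_eff = 1/t_phys + 1/t_biol = 1/4.54 + 1/1.61 = 0.84138 per day.
t_eff = 4.54 × 1.61 / (4.54 + 1.61) ≈ 1.1885 days.
n = log₂(1830/494) ≈ 1.8893; t = 1.8893 × 1.1885 ≈ 2.2454 days.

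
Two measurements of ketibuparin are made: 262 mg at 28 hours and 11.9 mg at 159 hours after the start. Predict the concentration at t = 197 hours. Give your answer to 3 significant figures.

Over Δt = 159 − 28 = 131 hours, the level fell by a factor of 262/11.9 ≈ 22.017.
n = log₂(22.017) ≈ 4.4605 half-lives, so t½ = 131/4.4605 ≈ 29.369 hours.
From t = 159 to t = 197: 11.9 × (1/2)^((197−159)/29.369) ≈ 4.8534 mg.

4.85 mg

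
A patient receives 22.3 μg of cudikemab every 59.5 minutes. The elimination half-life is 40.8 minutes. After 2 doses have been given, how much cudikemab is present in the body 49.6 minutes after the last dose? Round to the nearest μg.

The 2 doses were given 109.1, 49.6 minutes ago.
Total = 22.3·(1/2)^(109.1/40.8) + 22.3·(1/2)^(49.6/40.8)
      = 3.4942 + 9.6017 ≈ 13.096 μg.

13 μg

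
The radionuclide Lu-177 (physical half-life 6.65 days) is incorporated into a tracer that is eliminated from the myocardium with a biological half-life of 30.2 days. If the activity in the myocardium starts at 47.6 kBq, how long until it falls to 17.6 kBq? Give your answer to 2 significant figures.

1/t_eff = 1/t_phys + 1/t_biol = 1/6.65 + 1/30.2 = 0.18349 per day.
t_eff = 6.65 × 30.2 / (6.65 + 30.2) ≈ 5.4499 days.
n = log₂(47.6/17.6) ≈ 1.4354; t = 1.4354 × 5.4499 ≈ 7.8228 days.

7.8 days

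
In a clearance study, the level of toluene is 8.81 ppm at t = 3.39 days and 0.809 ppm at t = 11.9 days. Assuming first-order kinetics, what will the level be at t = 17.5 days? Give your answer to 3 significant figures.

Over Δt = 11.9 − 3.39 = 8.51 days, the level fell by a factor of 8.81/0.809 ≈ 10.89.
n = log₂(10.89) ≈ 3.4449 half-lives, so t½ = 8.51/3.4449 ≈ 2.4703 days.
From t = 11.9 to t = 17.5: 0.809 × (1/2)^((17.5−11.9)/2.4703) ≈ 0.16809 ppm.

0.168 ppm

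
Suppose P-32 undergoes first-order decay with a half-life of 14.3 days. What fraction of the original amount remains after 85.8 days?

0.015625

n = 85.8/14.3 ≈ 6 half-lives.
Fraction remaining = (1/2)^6 ≈ 0.015625.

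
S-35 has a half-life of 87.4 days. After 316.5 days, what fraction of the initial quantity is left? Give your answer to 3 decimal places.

n = 316.5/87.4 ≈ 3.6213 half-lives.
Fraction remaining = (1/2)^3.6213 ≈ 0.081262.

0.081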